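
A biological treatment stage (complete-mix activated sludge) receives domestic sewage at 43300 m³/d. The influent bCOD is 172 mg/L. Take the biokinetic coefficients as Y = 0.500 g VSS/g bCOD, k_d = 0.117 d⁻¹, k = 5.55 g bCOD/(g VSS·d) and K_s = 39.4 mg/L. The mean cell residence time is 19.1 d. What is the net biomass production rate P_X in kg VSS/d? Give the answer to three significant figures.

P_X ≈ 1130 kg VSS/d

For a completely mixed reactor with recycle the Lawrence–McCarty relation gives S = K_s·(1 + k_d·θ_c) / [θ_c·(Y·k − k_d) − 1] = 39.4 × (1 + 0.117 × 19.1) / [19.1 × (0.500 × 5.55 − 0.117) − 1] = 127.4 / 49.77 = 2.561 mg/L.
Y_obs = Y / (1 + k_d θ_c) = 0.500 / (1 + 0.117 × 19.1) = 0.500 / 3.235 = 0.1546.
ΔS = 172 − 2.56 = 169.4 mg/L, so the substrate removal rate is 43300 × 169.4/1000 = 7337 kg bCOD/d.
Biomass produced: P_X = Y_obs·Q·ΔS = 0.1546 × 7337 ≈ 1134 kg VSS/d.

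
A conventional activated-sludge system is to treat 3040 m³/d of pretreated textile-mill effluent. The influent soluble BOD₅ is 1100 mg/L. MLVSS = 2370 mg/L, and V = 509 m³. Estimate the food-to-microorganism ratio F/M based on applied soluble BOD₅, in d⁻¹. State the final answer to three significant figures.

F/M ≈ 2.77 d⁻¹

F/M = applied load / biomass = Q·S₀/(V·X) = 3040 × 1100 / (509.0 × 2370) = 2.772 d⁻¹.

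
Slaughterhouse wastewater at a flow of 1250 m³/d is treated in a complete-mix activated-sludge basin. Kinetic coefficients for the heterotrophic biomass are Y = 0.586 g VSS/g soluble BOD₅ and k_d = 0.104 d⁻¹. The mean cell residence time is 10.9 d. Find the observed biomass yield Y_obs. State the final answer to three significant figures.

Y_obs ≈ 0.275 g VSS/g soluble BOD₅

The observed yield is Y_obs = Y/(1 + k_d·θ_c) = 0.586 / (1 + 0.104 × 10.9) = 0.586 / 2.134 = 0.2747 g VSS per g soluble BOD₅ removed.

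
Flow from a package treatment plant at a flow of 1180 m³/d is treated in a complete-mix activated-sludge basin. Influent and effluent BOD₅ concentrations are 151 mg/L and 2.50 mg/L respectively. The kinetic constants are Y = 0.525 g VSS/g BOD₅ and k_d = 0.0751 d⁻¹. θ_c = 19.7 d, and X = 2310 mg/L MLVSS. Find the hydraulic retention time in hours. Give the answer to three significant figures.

Steady-state biomass mass balance: V·X·(1 + k_d·θ_c) = Y·Q·(S₀ − S)·θ_c, so V = 0.525 × 1180 × (151 − 2.50) × 19.7 / [2310 × (1 + 0.0751 × 19.7)] = 1.81×10^6 / 5728 = 316.4 m³.
Hydraulic retention time τ = V/Q = 316.4 / 1180 = 0.2682 d = 6.436 h.

τ ≈ 6.44 h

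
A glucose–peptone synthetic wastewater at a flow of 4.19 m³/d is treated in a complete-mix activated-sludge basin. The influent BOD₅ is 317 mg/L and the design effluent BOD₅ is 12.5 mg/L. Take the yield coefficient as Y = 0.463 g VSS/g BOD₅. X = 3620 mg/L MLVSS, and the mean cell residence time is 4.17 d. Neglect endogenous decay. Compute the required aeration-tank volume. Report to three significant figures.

Biomass mass balance (decay neglected): V·X = Y·Q·(S₀ − S)·θ_c, so V = 0.463 × 4.19 × (317 − 12.5) × 4.17 / 3620 = 0.6805 m³.

V ≈ 0.680 m³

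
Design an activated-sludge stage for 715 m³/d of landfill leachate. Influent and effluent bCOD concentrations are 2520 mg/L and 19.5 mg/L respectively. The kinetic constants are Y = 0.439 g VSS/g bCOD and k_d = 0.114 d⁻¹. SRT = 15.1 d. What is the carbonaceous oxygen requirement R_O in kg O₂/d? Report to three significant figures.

R_O ≈ 1380 kg O₂/d

Correct the yield for decay: Y_obs = Y/(1 + k_d θ_c) = 0.439 / (1 + 0.114 × 15.1) = 0.439 / 2.721 = 0.1613.
Q·(S₀ − S) = 715 × (2520 − 19.5) × 10⁻³ = 1788 kg/d removed.
Net sludge production P_X = 0.1613 × 1788 = 288.4 kg VSS/d.
R_O = Q·(S₀ − S) − 1.42·P_X = 1788 − 1.42 × 288.4 = 1378 kg O₂/d.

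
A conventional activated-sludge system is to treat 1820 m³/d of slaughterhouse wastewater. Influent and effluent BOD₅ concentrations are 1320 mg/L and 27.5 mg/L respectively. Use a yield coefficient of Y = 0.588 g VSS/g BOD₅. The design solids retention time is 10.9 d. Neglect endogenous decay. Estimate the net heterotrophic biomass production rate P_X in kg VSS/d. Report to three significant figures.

Since k_d ≈ 0, Y_obs = Y = 0.588 g VSS/g BOD₅.
ΔS = 1320 − 27.5 = 1292 mg/L, so the substrate removal rate is 1820 × 1292/1000 = 2352 kg BOD₅/d.
Biomass produced: P_X = Y_obs·Q·ΔS = 0.5880 × 2352 ≈ 1383 kg VSS/d.

P_X ≈ 1380 kg VSS/d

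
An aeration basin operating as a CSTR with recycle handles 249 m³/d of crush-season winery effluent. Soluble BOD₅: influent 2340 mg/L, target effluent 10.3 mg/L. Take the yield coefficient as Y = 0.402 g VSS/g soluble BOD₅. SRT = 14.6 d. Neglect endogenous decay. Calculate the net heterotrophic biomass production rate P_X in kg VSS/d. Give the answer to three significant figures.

Since k_d ≈ 0, Y_obs = Y = 0.402 g VSS/g soluble BOD₅.
ΔS = 2340 − 10.3 = 2330 mg/L, so the substrate removal rate is 249 × 2330/1000 = 580.1 kg soluble BOD₅/d.
P_X = Y_obs · Q(S₀ − S) = 0.4020 × 580.1 = 233.2 kg VSS/d.

P_X ≈ 233 kg VSS/d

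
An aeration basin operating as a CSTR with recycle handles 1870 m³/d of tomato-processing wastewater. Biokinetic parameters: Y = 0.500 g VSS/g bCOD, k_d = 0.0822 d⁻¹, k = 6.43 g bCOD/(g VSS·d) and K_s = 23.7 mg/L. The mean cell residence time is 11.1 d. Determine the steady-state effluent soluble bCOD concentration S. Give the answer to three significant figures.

For a completely mixed reactor with recycle the Lawrence–McCarty relation gives S = K_s·(1 + k_d·θ_c) / [θ_c·(Y·k − k_d) − 1] = 23.7 × (1 + 0.0822 × 11.1) / [11.1 × (0.500 × 6.43 − 0.0822) − 1] = 45.32 / 33.77 = 1.342 mg/L.

S ≈ 1.34 mg/L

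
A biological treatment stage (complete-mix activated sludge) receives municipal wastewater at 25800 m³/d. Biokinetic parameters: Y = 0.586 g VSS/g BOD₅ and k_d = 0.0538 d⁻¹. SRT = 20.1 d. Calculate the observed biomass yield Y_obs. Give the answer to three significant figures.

Y_obs ≈ 0.282 g VSS/g BOD₅

The observed yield is Y_obs = Y/(1 + k_d·θ_c) = 0.586 / (1 + 0.0538 × 20.1) = 0.586 / 2.081 = 0.2815 g VSS per g BOD₅ removed.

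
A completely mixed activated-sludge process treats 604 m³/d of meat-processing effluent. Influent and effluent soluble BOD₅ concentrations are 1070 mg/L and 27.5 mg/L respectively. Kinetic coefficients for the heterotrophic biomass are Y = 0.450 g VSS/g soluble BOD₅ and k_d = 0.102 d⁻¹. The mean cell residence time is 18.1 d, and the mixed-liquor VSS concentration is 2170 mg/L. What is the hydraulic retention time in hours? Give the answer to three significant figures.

τ ≈ 33.0 h

From the SRT design equation V = Y Q (S₀−S) θ_c / [X (1 + k_d θ_c)] = 0.450 × 604 × (1070 − 27.5) × 18.1 / [2170 × (1 + 0.102 × 18.1)] = 5.13×10^6 / 6176 = 830.4 m³.
Hydraulic retention time τ = V/Q = 830.4 / 604 = 1.375 d = 33.00 h.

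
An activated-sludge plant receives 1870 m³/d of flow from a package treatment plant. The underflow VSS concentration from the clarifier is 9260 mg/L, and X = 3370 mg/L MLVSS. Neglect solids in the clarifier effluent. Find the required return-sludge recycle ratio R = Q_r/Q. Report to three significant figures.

Solids balance on the clarifier gives (1+R)X = R·X_r, so R = X/(X_r − X) = 3370 / (9260 − 3370) = 0.5722.

R ≈ 0.572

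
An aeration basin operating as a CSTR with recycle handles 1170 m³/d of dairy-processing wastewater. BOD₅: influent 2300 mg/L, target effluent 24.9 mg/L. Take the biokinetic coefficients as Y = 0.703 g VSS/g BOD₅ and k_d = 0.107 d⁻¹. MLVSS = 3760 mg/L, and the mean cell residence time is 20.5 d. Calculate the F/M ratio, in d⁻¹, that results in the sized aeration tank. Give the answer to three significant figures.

From the SRT design equation V = Y Q (S₀−S) θ_c / [X (1 + k_d θ_c)] = 0.703 × 1170 × (2300 − 24.9) × 20.5 / [3760 × (1 + 0.107 × 20.5)] = 3.84×10^7 / 12008 = 3195 m³.
Food-to-microorganism ratio F/M = Q S₀ / (V X) = 1170 × 2300 / (3195 × 3760) = 0.2240 d⁻¹.

F/M ≈ 0.224 d⁻¹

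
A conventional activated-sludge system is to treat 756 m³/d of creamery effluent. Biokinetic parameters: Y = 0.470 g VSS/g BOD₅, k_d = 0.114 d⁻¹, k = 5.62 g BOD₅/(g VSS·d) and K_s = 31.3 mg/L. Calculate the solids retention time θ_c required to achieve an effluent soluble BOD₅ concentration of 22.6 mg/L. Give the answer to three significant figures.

θ_c ≈ 1.01 d

From 1/θ_c = Y·k·S/(K_s + S) − k_d: Y·k·S/(K_s+S) = 0.470 × 5.62 × 22.6 / (31.3 + 22.6) = 1.108 d⁻¹.
1/θ_c = 1.108 − 0.114 = 0.9935 d⁻¹, so θ_c = 1.007 d.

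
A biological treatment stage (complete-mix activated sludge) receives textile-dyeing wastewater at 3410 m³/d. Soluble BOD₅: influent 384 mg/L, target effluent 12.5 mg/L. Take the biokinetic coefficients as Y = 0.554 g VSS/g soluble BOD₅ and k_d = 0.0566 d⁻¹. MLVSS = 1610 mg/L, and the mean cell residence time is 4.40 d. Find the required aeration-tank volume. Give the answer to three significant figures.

Rearranging the biomass balance for a CMAS with decay, V = Y·Q·ΔS·θ_c / [X·(1+k_d θ_c)] = 0.554 × 3410 × (384 − 12.5) × 4.40 / [1610 × (1 + 0.0566 × 4.40)] = 3.09×10^6 / 2011 = 1536 m³.

V ≈ 1540 m³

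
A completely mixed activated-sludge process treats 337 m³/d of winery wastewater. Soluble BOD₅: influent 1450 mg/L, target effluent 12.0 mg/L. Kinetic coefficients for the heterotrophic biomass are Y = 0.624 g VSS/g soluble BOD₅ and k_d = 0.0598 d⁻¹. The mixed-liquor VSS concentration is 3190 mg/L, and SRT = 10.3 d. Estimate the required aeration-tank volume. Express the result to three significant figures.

From the SRT design equation V = Y Q (S₀−S) θ_c / [X (1 + k_d θ_c)] = 0.624 × 337 × (1450 − 12.0) × 10.3 / [3190 × (1 + 0.0598 × 10.3)] = 3.11×10^6 / 5155 = 604.2 m³.

V ≈ 604 m³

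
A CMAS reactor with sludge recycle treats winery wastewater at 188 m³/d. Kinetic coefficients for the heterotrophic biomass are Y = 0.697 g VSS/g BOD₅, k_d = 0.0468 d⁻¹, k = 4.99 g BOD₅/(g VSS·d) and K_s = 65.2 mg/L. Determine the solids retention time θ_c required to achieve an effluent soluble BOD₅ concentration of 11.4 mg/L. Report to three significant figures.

θ_c ≈ 2.12 d

Specific growth rate at S = 11.4 mg/L: μ = YkS/(K_s+S) = 0.697·4.99·11.4/(65.2+11.4) = 0.5176 d⁻¹.
θ_c = 1/(μ − k_d) = 1/(0.5176 − 0.0468) = 1/0.4708 = 2.124 d.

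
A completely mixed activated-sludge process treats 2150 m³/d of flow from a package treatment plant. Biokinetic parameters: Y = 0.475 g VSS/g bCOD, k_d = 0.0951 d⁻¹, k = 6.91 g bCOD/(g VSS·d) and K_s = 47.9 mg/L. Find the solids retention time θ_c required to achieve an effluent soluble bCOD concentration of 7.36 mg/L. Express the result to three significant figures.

θ_c ≈ 2.92 d

Specific growth rate at S = 7.36 mg/L: μ = YkS/(K_s+S) = 0.475·6.91·7.36/(47.9+7.36) = 0.4372 d⁻¹.
1/θ_c = 0.4372 − 0.0951 = 0.3421 d⁻¹, so θ_c = 2.923 d.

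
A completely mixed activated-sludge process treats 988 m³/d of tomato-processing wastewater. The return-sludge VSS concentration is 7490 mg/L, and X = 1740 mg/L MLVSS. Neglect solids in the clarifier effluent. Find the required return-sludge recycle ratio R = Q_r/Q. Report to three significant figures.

Mass balance around the secondary clarifier (neglecting effluent solids): R = X / (X_r − X) = 1740 / (7490 − 1740) = 0.3026.

R ≈ 0.303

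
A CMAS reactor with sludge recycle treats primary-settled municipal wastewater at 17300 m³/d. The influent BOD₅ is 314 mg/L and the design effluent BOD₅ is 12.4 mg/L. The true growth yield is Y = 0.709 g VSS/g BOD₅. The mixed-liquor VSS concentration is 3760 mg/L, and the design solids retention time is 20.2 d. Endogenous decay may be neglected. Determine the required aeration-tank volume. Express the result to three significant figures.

V ≈ 19900 m³

Biomass mass balance (decay neglected): V·X = Y·Q·(S₀ − S)·θ_c, so V = 0.709 × 17300 × (314 − 12.4) × 20.2 / 3760 = 19874 m³.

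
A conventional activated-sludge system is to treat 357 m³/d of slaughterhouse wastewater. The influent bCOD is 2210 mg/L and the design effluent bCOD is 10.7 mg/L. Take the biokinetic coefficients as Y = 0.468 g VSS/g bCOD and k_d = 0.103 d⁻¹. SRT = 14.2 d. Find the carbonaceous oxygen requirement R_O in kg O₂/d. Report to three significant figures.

R_O ≈ 573 kg O₂/d

The observed yield is Y_obs = Y/(1 + k_d·θ_c) = 0.468 / (1 + 0.103 × 14.2) = 0.468 / 2.463 = 0.1900 g VSS per g bCOD removed.
Q·(S₀ − S) = 357 × (2210 − 10.7) × 10⁻³ = 785.2 kg/d removed.
Biomass synthesised: P_X = Y_obs × 785.2 = 149.2 kg VSS/d.
Carbonaceous O₂ demand = substrate oxidised − cell-mass equivalent = 785.2 − 1.42 × 149.2 = 573.3 kg O₂/d.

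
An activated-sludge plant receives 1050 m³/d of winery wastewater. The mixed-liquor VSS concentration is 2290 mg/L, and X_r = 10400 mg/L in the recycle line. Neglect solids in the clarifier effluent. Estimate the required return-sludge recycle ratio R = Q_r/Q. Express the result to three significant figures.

R ≈ 0.282

Mass balance around the secondary clarifier (neglecting effluent solids): R = X / (X_r − X) = 2290 / (10400 − 2290) = 0.2824.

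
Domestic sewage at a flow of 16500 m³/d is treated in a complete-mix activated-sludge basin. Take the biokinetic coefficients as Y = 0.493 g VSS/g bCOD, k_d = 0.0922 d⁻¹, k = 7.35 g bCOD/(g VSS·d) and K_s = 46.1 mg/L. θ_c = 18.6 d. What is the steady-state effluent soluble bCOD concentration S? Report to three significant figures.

From the Monod/SRT balance for a CMAS, S = K_s·(1+k_d θ_c)/[θ_c·(Y k − k_d) − 1] = 46.1 × (1 + 0.0922 × 18.6) / [18.6 × (0.493 × 7.35 − 0.0922) − 1] = 125.2 / 64.68 = 1.935 mg/L.

S ≈ 1.93 mg/L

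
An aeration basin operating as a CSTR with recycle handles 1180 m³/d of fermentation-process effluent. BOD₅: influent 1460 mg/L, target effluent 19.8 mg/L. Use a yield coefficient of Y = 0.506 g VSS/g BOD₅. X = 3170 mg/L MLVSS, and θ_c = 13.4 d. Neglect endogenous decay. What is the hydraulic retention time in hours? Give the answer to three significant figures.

Biomass mass balance (decay neglected): V·X = Y·Q·(S₀ − S)·θ_c, so V = 0.506 × 1180 × (1460 − 19.8) × 13.4 / 3170 = 3635 m³.
τ = V/Q = 3635/1180 = 3.080 d, or 73.93 h.

τ ≈ 73.9 h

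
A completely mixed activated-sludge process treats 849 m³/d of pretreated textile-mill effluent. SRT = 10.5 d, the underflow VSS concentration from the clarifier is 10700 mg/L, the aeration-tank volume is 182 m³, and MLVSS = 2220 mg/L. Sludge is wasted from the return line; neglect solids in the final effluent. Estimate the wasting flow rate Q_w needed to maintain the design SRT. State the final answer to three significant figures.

Q_w ≈ 3.60 m³/d

Wasting from the return line (neglecting effluent solids): Q_w = V·X / (θ_c·X_r) = 182.0 × 2220 / (10.5 × 10700) = 3.596 m³/d.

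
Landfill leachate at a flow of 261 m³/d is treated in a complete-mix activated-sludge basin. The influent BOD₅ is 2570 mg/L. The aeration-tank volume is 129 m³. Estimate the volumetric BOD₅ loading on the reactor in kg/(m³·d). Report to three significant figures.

L_v ≈ 5.20 kg BOD₅/(m³·d)

Volumetric loading L_v = Q·S₀ / V = 261 × 2570 g/m³ / 129.0 m³ = 5200 g/(m³·d) = 5.200 kg BOD₅/(m³·d).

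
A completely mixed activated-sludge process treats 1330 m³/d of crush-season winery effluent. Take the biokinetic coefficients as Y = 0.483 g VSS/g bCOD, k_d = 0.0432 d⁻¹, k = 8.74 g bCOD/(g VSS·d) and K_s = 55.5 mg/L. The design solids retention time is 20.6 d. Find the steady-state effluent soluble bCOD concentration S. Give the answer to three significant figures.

For a completely mixed reactor with recycle the Lawrence–McCarty relation gives S = K_s·(1 + k_d·θ_c) / [θ_c·(Y·k − k_d) − 1] = 55.5 × (1 + 0.0432 × 20.6) / [20.6 × (0.483 × 8.74 − 0.0432) − 1] = 104.9 / 85.07 = 1.233 mg/L.

S ≈ 1.23 mg/L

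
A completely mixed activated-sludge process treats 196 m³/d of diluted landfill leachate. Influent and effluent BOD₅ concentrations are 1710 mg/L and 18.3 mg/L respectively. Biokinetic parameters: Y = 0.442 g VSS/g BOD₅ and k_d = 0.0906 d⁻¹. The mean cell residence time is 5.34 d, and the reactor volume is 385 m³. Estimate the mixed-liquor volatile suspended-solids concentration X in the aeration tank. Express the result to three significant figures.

From V·X·(1 + k_d·θ_c) = Y·Q·(S₀ − S)·θ_c: X = 0.442 × 196 × (1710 − 18.3) × 5.34 / [385 × (1 + 0.0906 × 5.34)] = 1370 mg/L.

X ≈ 1370 mg/L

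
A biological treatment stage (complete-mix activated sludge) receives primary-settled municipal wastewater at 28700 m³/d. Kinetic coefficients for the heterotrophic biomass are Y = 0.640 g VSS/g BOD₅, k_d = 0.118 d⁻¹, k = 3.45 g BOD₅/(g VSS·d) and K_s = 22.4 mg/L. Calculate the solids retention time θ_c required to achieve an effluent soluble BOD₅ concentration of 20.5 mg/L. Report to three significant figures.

At the target effluent, Y k S/(K_s+S) = 0.640×3.45×20.5/42.90 = 1.055 d⁻¹.
θ_c = 1/(μ − k_d) = 1/(1.055 − 0.118) = 1/0.9371 = 1.067 d.

θ_c ≈ 1.07 d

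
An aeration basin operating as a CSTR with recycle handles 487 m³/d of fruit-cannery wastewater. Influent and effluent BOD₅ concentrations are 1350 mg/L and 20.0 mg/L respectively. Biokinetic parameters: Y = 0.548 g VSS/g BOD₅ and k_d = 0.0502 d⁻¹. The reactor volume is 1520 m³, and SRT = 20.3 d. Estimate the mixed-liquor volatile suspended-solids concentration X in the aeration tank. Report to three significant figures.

Solving the biomass balance for X: X = Y Q (S₀−S) θ_c / [V (1+k_d θ_c)] = 0.548 × 487 × (1350 − 20.0) × 20.3 / [1520 × (1 + 0.0502 × 20.3)] = 2348 mg/L.

X ≈ 2350 mg/L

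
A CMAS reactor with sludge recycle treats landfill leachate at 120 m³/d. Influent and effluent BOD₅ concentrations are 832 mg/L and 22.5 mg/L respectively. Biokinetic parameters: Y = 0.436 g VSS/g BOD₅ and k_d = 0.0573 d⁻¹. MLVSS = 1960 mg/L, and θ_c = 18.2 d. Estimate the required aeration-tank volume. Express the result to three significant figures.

V ≈ 193 m³

From the SRT design equation V = Y Q (S₀−S) θ_c / [X (1 + k_d θ_c)] = 0.436 × 120 × (832 − 22.5) × 18.2 / [1960 × (1 + 0.0573 × 18.2)] = 7.71×10^5 / 4004 = 192.5 m³.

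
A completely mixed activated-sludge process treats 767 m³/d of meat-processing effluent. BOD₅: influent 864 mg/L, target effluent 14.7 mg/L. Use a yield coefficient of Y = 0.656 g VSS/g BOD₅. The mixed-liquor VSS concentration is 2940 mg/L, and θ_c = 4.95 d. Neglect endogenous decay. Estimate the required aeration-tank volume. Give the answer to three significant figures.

V ≈ 719 m³

With k_d = 0 the design equation reduces to V = Y Q (S₀−S) θ_c / X = 0.656 × 767 × (864 − 14.7) × 4.95 / 2940 = 719.5 m³.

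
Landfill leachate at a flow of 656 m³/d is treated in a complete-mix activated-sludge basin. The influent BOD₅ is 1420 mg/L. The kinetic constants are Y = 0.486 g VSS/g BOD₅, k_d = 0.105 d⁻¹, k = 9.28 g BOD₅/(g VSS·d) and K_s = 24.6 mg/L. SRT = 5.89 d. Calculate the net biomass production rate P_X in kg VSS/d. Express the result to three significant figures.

P_X ≈ 279 kg VSS/d

From the Monod/SRT balance for a CMAS, S = K_s·(1+k_d θ_c)/[θ_c·(Y k − k_d) − 1] = 24.6 × (1 + 0.105 × 5.89) / [5.89 × (0.486 × 9.28 − 0.105) − 1] = 39.81 / 24.95 = 1.596 mg/L.
The observed yield is Y_obs = Y/(1 + k_d·θ_c) = 0.486 / (1 + 0.105 × 5.89) = 0.486 / 1.618 = 0.3003 g VSS per g BOD₅ removed.
Substrate removed = Q·(S₀ − S) = 656 m³/d × (1420 − 1.60) g/m³ = 9.3×10^5 g/d = 930.5 kg/d.
Net biomass production P_X = Y_obs × Q·(S₀ − S) = 0.3003 × 930.5 = 279.4 kg VSS/d.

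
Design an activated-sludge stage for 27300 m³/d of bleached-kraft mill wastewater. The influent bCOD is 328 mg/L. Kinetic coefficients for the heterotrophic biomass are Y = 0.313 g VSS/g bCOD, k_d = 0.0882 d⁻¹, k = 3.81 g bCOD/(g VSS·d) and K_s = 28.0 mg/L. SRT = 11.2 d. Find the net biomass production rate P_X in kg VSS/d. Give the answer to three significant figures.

P_X ≈ 1390 kg VSS/d

From the Monod/SRT balance for a CMAS, S = K_s·(1+k_d θ_c)/[θ_c·(Y k − k_d) − 1] = 28.0 × (1 + 0.0882 × 11.2) / [11.2 × (0.313 × 3.81 − 0.0882) − 1] = 55.66 / 11.37 = 4.896 mg/L.
The observed yield is Y_obs = Y/(1 + k_d·θ_c) = 0.313 / (1 + 0.0882 × 11.2) = 0.313 / 1.988 = 0.1575 g VSS per g bCOD removed.
Substrate removed = Q·(S₀ − S) = 27300 m³/d × (328 − 4.90) g/m³ = 8.82×10^6 g/d = 8821 kg/d.
So the net sludge growth is P_X = 0.1575 × 8821 = 1389 kg VSS/d.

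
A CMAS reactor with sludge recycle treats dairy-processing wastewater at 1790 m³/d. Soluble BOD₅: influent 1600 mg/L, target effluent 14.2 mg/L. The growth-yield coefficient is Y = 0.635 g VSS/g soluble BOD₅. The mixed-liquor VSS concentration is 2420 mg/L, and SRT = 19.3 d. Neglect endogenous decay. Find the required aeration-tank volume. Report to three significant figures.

With k_d = 0 the design equation reduces to V = Y Q (S₀−S) θ_c / X = 0.635 × 1790 × (1600 − 14.2) × 19.3 / 2420 = 14375 m³.

V ≈ 14400 m³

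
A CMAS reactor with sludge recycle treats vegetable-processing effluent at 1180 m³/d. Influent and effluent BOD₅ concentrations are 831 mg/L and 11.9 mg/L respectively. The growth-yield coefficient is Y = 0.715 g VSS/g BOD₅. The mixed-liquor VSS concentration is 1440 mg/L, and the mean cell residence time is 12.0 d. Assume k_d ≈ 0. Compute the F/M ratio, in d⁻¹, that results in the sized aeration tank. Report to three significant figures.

F/M ≈ 0.118 d⁻¹

V·X = Y·Q·ΔS·θ_c gives V = 0.715 × 1180 × (831 − 11.9) × 12.0 / 1440 = 5759 m³.
F/M = applied load / biomass = Q·S₀/(V·X) = 1180 × 831 / (5759 × 1440) = 0.1182 d⁻¹.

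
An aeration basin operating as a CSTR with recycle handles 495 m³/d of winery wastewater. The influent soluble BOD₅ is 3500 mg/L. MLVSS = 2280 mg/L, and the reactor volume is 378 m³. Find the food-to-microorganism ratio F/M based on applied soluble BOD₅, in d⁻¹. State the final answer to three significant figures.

F/M ≈ 2.01 d⁻¹

F/M = Q·S₀ / (V·X) = 495 × 3500 / (378.0 × 2280) = 2.010 g soluble BOD₅·(g VSS·d)⁻¹.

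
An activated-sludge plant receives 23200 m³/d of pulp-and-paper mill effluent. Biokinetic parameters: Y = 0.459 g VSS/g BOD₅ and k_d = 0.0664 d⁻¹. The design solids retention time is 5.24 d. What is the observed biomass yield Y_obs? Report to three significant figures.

Observed yield with endogenous decay: Y_obs = Y / (1 + k_d·θ_c) = 0.459 / (1 + 0.0664 × 5.24) = 0.459 / 1.348 = 0.3405 g VSS/g BOD₅.

Y_obs ≈ 0.341 g VSS/g BOD₅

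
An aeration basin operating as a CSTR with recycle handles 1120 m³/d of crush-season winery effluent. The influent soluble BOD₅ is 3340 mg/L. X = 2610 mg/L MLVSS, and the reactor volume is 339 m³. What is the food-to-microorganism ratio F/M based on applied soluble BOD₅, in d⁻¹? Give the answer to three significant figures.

F/M ≈ 4.23 d⁻¹

F/M = applied load / biomass = Q·S₀/(V·X) = 1120 × 3340 / (339.0 × 2610) = 4.228 d⁻¹.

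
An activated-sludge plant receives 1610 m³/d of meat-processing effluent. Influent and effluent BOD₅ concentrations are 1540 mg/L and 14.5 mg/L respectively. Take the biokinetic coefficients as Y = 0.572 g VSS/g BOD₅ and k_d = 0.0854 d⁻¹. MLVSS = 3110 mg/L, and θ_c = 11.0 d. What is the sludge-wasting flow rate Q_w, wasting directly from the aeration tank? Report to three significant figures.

Q_w ≈ 233 m³/d

Rearranging the biomass balance for a CMAS with decay, V = Y·Q·ΔS·θ_c / [X·(1+k_d θ_c)] = 0.572 × 1610 × (1540 − 14.5) × 11.0 / [3110 × (1 + 0.0854 × 11.0)] = 1.55×10^7 / 6032 = 2562 m³.
With mixed-liquor wasting, θ_c = V/Q_w, so Q_w = V/θ_c = 2562/11.0 = 232.9 m³/d.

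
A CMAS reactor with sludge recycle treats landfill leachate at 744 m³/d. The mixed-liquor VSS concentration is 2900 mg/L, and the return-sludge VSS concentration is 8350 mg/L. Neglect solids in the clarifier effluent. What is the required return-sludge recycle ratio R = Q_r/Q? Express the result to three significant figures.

R ≈ 0.532

Mass balance around the secondary clarifier (neglecting effluent solids): R = X / (X_r − X) = 2900 / (8350 − 2900) = 0.5321.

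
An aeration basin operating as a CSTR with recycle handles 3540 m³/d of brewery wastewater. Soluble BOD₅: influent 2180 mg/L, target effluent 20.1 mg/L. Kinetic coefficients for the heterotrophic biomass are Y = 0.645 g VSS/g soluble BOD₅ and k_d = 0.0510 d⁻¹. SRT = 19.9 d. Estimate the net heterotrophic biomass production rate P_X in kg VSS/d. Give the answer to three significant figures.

P_X ≈ 2450 kg VSS/d

The observed yield is Y_obs = Y/(1 + k_d·θ_c) = 0.645 / (1 + 0.0510 × 19.9) = 0.645 / 2.015 = 0.3201 g VSS per g soluble BOD₅ removed.
Mass of soluble BOD₅ removed per day: Q(S₀ − S) = 3540 × 2160 g/m³ = 7646 kg/d.
So the net sludge growth is P_X = 0.3201 × 7646 = 2448 kg VSS/d.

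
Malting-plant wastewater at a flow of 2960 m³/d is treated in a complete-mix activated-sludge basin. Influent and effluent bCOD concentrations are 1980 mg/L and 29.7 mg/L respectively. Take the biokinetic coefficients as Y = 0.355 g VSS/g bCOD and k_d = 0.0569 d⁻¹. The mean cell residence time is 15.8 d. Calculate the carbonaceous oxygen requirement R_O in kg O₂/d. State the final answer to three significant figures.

The observed yield is Y_obs = Y/(1 + k_d·θ_c) = 0.355 / (1 + 0.0569 × 15.8) = 0.355 / 1.899 = 0.1869 g VSS per g bCOD removed.
Mass of bCOD removed per day: Q(S₀ − S) = 2960 × 1950 g/m³ = 5773 kg/d.
Net sludge production P_X = 0.1869 × 5773 = 1079 kg VSS/d.
Carbonaceous O₂ demand = substrate oxidised − cell-mass equivalent = 5773 − 1.42 × 1079 = 4240 kg O₂/d.

R_O ≈ 4240 kg O₂/d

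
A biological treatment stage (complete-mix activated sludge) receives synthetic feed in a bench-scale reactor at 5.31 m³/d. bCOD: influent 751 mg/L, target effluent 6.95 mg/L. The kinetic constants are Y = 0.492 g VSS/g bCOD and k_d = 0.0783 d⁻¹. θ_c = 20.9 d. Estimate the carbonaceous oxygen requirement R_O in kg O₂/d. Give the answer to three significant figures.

Y_obs = Y / (1 + k_d θ_c) = 0.492 / (1 + 0.0783 × 20.9) = 0.492 / 2.636 = 0.1866.
ΔS = 751 − 6.95 = 744.0 mg/L, so the substrate removal rate is 5.31 × 744.0/1000 = 3.951 kg bCOD/d.
Biomass synthesised: P_X = Y_obs × 3.951 = 0.7373 kg VSS/d.
R_O = Q·ΔS − 1.42 P_X = 3.951 − 1.047 = 2.904 kg O₂/d.

R_O ≈ 2.90 kg O₂/d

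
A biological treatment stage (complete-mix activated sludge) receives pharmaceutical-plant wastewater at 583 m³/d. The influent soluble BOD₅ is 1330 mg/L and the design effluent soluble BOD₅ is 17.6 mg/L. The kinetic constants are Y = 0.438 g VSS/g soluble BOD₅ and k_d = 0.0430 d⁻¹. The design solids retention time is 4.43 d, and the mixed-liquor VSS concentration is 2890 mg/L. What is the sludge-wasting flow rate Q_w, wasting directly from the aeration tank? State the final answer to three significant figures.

Rearranging the biomass balance for a CMAS with decay, V = Y·Q·ΔS·θ_c / [X·(1+k_d θ_c)] = 0.438 × 583 × (1330 − 17.6) × 4.43 / [2890 × (1 + 0.0430 × 4.43)] = 1.48×10^6 / 3441 = 431.5 m³.
For wasting at MLVSS concentration, Q_w = V/θ_c = 431.5/4.43 = 97.41 m³/d.

Q_w ≈ 97.4 m³/d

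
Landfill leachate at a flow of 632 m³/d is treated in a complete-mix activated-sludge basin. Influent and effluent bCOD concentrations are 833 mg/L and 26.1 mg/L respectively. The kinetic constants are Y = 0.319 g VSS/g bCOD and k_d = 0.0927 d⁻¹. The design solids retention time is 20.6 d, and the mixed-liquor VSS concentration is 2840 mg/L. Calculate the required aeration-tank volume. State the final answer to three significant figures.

V ≈ 406 m³

Rearranging the biomass balance for a CMAS with decay, V = Y·Q·ΔS·θ_c / [X·(1+k_d θ_c)] = 0.319 × 632 × (833 − 26.1) × 20.6 / [2840 × (1 + 0.0927 × 20.6)] = 3.35×10^6 / 8263 = 405.5 m³.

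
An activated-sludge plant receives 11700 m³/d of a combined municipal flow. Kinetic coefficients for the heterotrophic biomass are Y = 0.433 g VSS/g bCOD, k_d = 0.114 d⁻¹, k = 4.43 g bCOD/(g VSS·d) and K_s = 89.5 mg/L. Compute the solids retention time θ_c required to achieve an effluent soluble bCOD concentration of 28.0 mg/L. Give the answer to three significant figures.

From 1/θ_c = Y·k·S/(K_s + S) − k_d: Y·k·S/(K_s+S) = 0.433 × 4.43 × 28.0 / (89.5 + 28.0) = 0.4571 d⁻¹.
1/θ_c = 0.4571 − 0.114 = 0.3431 d⁻¹, so θ_c = 2.915 d.

θ_c ≈ 2.91 d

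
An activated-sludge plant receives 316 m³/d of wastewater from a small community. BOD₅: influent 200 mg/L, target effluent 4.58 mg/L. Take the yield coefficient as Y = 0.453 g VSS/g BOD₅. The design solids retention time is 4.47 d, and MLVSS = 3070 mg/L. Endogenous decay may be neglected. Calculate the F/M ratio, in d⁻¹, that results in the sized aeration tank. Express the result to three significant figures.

Biomass mass balance (decay neglected): V·X = Y·Q·(S₀ − S)·θ_c, so V = 0.453 × 316 × (200 − 4.58) × 4.47 / 3070 = 40.73 m³.
Food-to-microorganism ratio F/M = Q S₀ / (V X) = 316 × 200 / (40.73 × 3070) = 0.5054 d⁻¹.

F/M ≈ 0.505 d⁻¹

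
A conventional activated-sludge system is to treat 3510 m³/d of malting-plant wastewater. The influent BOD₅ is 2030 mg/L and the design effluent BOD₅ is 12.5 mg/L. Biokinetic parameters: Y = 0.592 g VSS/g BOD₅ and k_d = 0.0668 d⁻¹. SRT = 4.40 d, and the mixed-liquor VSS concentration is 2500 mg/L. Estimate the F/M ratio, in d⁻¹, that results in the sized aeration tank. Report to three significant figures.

Steady-state biomass mass balance: V·X·(1 + k_d·θ_c) = Y·Q·(S₀ − S)·θ_c, so V = 0.592 × 3510 × (2030 − 12.5) × 4.40 / [2500 × (1 + 0.0668 × 4.40)] = 1.84×10^7 / 3235 = 5702 m³.
F/M = applied load / biomass = Q·S₀/(V·X) = 3510 × 2030 / (5702 × 2500) = 0.4998 d⁻¹.

F/M ≈ 0.500 d⁻¹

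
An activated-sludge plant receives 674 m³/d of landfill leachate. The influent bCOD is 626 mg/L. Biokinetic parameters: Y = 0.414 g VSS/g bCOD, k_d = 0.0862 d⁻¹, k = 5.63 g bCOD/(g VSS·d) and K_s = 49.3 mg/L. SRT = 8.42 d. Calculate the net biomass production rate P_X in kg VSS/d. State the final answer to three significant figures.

P_X ≈ 100 kg VSS/d

For a completely mixed reactor with recycle the Lawrence–McCarty relation gives S = K_s·(1 + k_d·θ_c) / [θ_c·(Y·k − k_d) − 1] = 49.3 × (1 + 0.0862 × 8.42) / [8.42 × (0.414 × 5.63 − 0.0862) − 1] = 85.08 / 17.90 = 4.753 mg/L.
Observed yield with endogenous decay: Y_obs = Y / (1 + k_d·θ_c) = 0.414 / (1 + 0.0862 × 8.42) = 0.414 / 1.726 = 0.2399 g VSS/g bCOD.
Q·(S₀ − S) = 674 × (626 − 4.75) × 10⁻³ = 418.7 kg/d removed.
P_X = Y_obs · Q(S₀ − S) = 0.2399 × 418.7 = 100.4 kg VSS/d.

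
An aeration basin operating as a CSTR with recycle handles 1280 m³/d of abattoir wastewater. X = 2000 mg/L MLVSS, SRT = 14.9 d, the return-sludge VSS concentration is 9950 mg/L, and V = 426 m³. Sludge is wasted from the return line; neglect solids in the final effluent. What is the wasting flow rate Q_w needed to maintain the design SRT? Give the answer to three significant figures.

Q_w = (V·X)/(θ_c X_r) = 426.0 × 2000 / (14.9 × 9950) = 5.747 m³/d.

Q_w ≈ 5.75 m³/d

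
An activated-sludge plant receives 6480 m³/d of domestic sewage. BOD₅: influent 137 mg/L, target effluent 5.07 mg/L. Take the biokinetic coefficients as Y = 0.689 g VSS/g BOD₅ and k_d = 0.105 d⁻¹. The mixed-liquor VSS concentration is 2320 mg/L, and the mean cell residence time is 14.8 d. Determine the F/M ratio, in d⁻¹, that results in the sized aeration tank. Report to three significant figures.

Rearranging the biomass balance for a CMAS with decay, V = Y·Q·ΔS·θ_c / [X·(1+k_d θ_c)] = 0.689 × 6480 × (137 − 5.07) × 14.8 / [2320 × (1 + 0.105 × 14.8)] = 8.72×10^6 / 5925 = 1471 m³.
Food-to-microorganism ratio F/M = Q S₀ / (V X) = 6480 × 137 / (1471 × 2320) = 0.2601 d⁻¹.

F/M ≈ 0.260 d⁻¹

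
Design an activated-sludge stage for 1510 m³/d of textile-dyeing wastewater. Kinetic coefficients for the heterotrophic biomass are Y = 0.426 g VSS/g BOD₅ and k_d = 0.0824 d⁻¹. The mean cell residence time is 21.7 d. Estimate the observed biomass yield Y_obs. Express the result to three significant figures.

Observed yield with endogenous decay: Y_obs = Y / (1 + k_d·θ_c) = 0.426 / (1 + 0.0824 × 21.7) = 0.426 / 2.788 = 0.1528 g VSS/g BOD₅.

Y_obs ≈ 0.153 g VSS/g BOD₅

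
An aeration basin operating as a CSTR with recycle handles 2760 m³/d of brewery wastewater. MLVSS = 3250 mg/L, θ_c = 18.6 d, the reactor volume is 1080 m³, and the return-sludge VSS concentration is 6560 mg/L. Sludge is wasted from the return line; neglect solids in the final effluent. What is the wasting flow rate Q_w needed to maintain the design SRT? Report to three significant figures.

Q_w ≈ 28.8 m³/d

θ_c = V·X/(Q_w·X_r) when wasting from the recycle, so Q_w = V·X/(θ_c·X_r) = 1080 × 3250 / (18.6 × 6560) = 28.77 m³/d.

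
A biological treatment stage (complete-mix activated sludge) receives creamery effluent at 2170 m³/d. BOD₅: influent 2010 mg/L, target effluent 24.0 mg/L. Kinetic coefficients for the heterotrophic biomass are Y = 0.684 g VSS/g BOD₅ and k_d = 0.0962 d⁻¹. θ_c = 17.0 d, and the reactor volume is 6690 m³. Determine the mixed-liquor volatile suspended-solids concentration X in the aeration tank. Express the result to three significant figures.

From V·X·(1 + k_d·θ_c) = Y·Q·(S₀ − S)·θ_c: X = 0.684 × 2170 × (2010 − 24.0) × 17.0 / [6690 × (1 + 0.0962 × 17.0)] = 2842 mg/L.

X ≈ 2840 mg/L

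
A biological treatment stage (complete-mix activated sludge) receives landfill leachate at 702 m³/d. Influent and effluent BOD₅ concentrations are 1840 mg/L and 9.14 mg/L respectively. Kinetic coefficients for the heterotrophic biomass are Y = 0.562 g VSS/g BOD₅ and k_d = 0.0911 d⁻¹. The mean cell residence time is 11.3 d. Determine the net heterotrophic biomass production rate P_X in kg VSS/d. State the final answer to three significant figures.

Observed yield with endogenous decay: Y_obs = Y / (1 + k_d·θ_c) = 0.562 / (1 + 0.0911 × 11.3) = 0.562 / 2.029 = 0.2769 g VSS/g BOD₅.
Mass of BOD₅ removed per day: Q(S₀ − S) = 702 × 1831 g/m³ = 1285 kg/d.
Biomass produced: P_X = Y_obs·Q·ΔS = 0.2769 × 1285 ≈ 355.9 kg VSS/d.

P_X ≈ 356 kg VSS/d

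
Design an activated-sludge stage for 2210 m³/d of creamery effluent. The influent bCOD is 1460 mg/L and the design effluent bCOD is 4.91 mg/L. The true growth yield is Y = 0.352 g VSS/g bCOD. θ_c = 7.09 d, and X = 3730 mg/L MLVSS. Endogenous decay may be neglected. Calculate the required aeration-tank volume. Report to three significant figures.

V ≈ 2150 m³

Biomass mass balance (decay neglected): V·X = Y·Q·(S₀ − S)·θ_c, so V = 0.352 × 2210 × (1460 − 4.91) × 7.09 / 3730 = 2152 m³.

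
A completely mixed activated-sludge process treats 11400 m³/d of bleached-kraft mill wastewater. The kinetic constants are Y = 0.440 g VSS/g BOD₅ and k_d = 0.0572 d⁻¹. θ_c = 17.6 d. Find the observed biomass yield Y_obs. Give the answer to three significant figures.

Y_obs ≈ 0.219 g VSS/g BOD₅

The observed yield is Y_obs = Y/(1 + k_d·θ_c) = 0.440 / (1 + 0.0572 × 17.6) = 0.440 / 2.007 = 0.2193 g VSS per g BOD₅ removed.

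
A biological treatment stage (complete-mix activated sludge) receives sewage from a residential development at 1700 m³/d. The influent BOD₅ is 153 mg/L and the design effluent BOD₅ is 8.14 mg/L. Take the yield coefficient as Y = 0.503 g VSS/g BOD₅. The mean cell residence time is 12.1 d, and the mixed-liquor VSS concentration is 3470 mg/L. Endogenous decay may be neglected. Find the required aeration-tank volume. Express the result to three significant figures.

V ≈ 432 m³

Biomass mass balance (decay neglected): V·X = Y·Q·(S₀ − S)·θ_c, so V = 0.503 × 1700 × (153 − 8.14) × 12.1 / 3470 = 431.9 m³.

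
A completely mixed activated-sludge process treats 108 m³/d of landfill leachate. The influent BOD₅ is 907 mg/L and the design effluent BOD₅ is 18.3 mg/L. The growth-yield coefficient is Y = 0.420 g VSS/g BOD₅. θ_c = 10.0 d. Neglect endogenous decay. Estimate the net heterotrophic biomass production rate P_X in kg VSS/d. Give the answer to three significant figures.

No decay correction is needed, so Y_obs = Y = 0.420.
Mass of BOD₅ removed per day: Q(S₀ − S) = 108 × 888.7 g/m³ = 95.98 kg/d.
P_X = Y_obs · Q(S₀ − S) = 0.4200 × 95.98 = 40.31 kg VSS/d.

P_X ≈ 40.3 kg VSS/d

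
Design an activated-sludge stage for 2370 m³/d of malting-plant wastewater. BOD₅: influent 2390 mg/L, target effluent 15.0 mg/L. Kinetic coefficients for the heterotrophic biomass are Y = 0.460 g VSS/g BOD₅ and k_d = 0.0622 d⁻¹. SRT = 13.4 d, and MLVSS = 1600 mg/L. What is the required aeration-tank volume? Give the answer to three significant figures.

V ≈ 11800 m³

Steady-state biomass mass balance: V·X·(1 + k_d·θ_c) = Y·Q·(S₀ − S)·θ_c, so V = 0.460 × 2370 × (2390 − 15.0) × 13.4 / [1600 × (1 + 0.0622 × 13.4)] = 3.47×10^7 / 2934 = 11827 m³.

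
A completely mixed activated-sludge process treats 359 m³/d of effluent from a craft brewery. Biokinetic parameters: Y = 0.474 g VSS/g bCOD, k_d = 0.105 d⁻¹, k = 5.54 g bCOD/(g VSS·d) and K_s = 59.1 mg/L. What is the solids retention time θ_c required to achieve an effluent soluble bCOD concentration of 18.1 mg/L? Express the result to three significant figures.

At the target effluent, Y k S/(K_s+S) = 0.474×5.54×18.1/77.20 = 0.6157 d⁻¹.
Then 1/θ_c = μ − k_d = 0.6157 − 0.105 = 0.5107 d⁻¹, giving θ_c = 1.958 d.

θ_c ≈ 1.96 d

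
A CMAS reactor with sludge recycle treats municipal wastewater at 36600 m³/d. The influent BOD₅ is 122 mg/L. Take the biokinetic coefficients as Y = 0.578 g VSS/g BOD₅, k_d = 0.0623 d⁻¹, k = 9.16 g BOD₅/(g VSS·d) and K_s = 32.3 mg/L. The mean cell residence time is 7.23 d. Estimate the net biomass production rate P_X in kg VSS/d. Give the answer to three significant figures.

From the Monod/SRT balance for a CMAS, S = K_s·(1+k_d θ_c)/[θ_c·(Y k − k_d) − 1] = 32.3 × (1 + 0.0623 × 7.23) / [7.23 × (0.578 × 9.16 − 0.0623) − 1] = 46.85 / 36.83 = 1.272 mg/L.
Y_obs = Y / (1 + k_d θ_c) = 0.578 / (1 + 0.0623 × 7.23) = 0.578 / 1.450 = 0.3985.
ΔS = 122 − 1.27 = 120.7 mg/L, so the substrate removal rate is 36600 × 120.7/1000 = 4419 kg BOD₅/d.
Biomass produced: P_X = Y_obs·Q·ΔS = 0.3985 × 4419 ≈ 1761 kg VSS/d.

P_X ≈ 1760 kg VSS/d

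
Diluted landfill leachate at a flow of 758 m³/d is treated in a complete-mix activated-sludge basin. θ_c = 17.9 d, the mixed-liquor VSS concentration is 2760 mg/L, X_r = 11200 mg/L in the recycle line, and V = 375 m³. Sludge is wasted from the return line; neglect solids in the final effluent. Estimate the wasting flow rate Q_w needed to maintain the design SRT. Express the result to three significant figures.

Q_w ≈ 5.16 m³/d

θ_c = V·X/(Q_w·X_r) when wasting from the recycle, so Q_w = V·X/(θ_c·X_r) = 375.0 × 2760 / (17.9 × 11200) = 5.163 m³/d.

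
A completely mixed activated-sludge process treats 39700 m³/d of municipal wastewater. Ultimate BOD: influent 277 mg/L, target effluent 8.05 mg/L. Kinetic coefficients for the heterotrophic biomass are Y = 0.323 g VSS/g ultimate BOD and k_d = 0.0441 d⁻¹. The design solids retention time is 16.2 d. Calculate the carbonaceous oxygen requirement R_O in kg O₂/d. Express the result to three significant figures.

R_O ≈ 7820 kg O₂/d

Y_obs = Y / (1 + k_d θ_c) = 0.323 / (1 + 0.0441 × 16.2) = 0.323 / 1.714 = 0.1884.
Q·(S₀ − S) = 39700 × (277 − 8.05) × 10⁻³ = 10677 kg/d removed.
Biomass synthesised: P_X = Y_obs × 10677 = 2012 kg VSS/d.
R_O = Q·(S₀ − S) − 1.42·P_X = 10677 − 1.42 × 2012 = 7821 kg O₂/d.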